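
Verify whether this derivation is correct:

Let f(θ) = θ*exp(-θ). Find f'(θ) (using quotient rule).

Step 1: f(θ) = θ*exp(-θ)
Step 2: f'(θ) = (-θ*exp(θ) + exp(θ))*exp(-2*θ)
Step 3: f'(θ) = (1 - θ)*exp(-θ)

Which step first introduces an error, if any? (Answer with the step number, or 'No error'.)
No error

All steps in this derivation are correct.
The final answer f'(θ) = (1 - θ)*exp(-θ) is valid.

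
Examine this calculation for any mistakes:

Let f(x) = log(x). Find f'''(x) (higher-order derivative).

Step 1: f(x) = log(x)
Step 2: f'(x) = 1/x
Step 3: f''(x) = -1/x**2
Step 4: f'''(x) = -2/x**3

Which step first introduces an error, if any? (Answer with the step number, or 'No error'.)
Step 4

Step 4 is incorrect due to a sign flip.
The step shows: -2/x**3
The correct value should be: 2/x**3

Explanation: The sign of the whole expression was flipped: the term 2/x**3 was incorrectly written as -2/x**3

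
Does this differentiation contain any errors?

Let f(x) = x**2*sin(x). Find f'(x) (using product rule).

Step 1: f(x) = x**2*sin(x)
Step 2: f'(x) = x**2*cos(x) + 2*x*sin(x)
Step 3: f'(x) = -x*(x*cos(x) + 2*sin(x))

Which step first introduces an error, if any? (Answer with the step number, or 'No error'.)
Step 3

Step 3 is incorrect due to a sign flip.
The step shows: -x*(x*cos(x) + 2*sin(x))
The correct value should be: x*(x*cos(x) + 2*sin(x))

Explanation: The sign of the whole expression was flipped: the term x*(x*cos(x) + 2*sin(x)) was incorrectly written as -x*(x*cos(x) + 2*sin(x))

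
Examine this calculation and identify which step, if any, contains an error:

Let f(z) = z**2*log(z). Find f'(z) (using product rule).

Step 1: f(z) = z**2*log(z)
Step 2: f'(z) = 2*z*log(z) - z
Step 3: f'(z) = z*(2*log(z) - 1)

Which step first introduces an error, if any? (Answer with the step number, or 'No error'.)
Step 2

Step 2 is incorrect due to a sign flip.
The step shows: 2*z*log(z) - z
The correct value should be: 2*z*log(z) + z

Explanation: The sign of one term was flipped: the term z was incorrectly written as -z
The later steps are derived from this incorrect expression, so the error originates in Step 2.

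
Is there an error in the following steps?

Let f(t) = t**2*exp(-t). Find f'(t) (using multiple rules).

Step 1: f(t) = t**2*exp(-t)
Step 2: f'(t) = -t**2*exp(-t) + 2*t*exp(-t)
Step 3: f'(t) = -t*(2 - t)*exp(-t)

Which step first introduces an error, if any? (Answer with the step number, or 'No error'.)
Step 3

Step 3 is incorrect due to a sign flip.
The step shows: -t*(2 - t)*exp(-t)
The correct value should be: t*(2 - t)*exp(-t)

Explanation: The sign of the whole expression was flipped: the term t*(2 - t)*exp(-t) was incorrectly written as -t*(2 - t)*exp(-t)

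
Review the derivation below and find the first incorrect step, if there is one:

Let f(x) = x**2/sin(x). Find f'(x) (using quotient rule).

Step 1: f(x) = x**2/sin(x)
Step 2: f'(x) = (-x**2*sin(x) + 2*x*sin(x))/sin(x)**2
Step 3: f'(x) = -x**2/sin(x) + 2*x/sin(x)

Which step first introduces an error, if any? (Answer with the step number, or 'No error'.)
Step 2

Step 2 is incorrect due to a wrong trig function.
The step shows: (-x**2*sin(x) + 2*x*sin(x))/sin(x)**2
The correct value should be: (-x**2*cos(x) + 2*x*sin(x))/sin(x)**2

Explanation: cos(x) was incorrectly written as sin(x): the term (-x**2*cos(x) + 2*x*sin(x))/sin(x)**2 was incorrectly written as (-x**2*sin(x) + 2*x*sin(x))/sin(x)**2
The later steps are derived from this incorrect expression, so the error originates in Step 2.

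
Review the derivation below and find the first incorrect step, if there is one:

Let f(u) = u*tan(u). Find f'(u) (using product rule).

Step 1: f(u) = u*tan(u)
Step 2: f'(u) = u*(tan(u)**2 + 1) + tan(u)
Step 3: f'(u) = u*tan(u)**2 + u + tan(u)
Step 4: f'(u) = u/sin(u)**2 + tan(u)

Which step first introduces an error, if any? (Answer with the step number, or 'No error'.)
Step 4

Step 4 is incorrect due to a wrong trig function.
The step shows: u/sin(u)**2 + tan(u)
The correct value should be: u/cos(u)**2 + tan(u)

Explanation: cos(u) was incorrectly written as sin(u): the term u/cos(u)**2 was incorrectly written as u/sin(u)**2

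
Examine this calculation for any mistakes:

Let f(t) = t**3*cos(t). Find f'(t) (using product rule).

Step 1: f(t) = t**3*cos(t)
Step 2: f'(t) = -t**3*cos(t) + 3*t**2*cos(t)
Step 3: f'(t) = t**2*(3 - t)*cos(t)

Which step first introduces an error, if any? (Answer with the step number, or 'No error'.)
Step 2

Step 2 is incorrect due to a wrong trig function.
The step shows: -t**3*cos(t) + 3*t**2*cos(t)
The correct value should be: -t**3*sin(t) + 3*t**2*cos(t)

Explanation: sin(t) was incorrectly written as cos(t): the term -t**3*sin(t) was incorrectly written as -t**3*cos(t)
The later steps are derived from this incorrect expression, so the error originates in Step 2.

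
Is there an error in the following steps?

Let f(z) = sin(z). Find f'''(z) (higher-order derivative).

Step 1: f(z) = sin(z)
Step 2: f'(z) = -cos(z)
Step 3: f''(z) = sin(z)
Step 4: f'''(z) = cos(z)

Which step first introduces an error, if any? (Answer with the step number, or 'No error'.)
Step 2

Step 2 is incorrect due to a sign flip.
The step shows: -cos(z)
The correct value should be: cos(z)

Explanation: The sign of the whole expression was flipped: the term cos(z) was incorrectly written as -cos(z)
The later steps are derived from this incorrect expression, so the error originates in Step 2.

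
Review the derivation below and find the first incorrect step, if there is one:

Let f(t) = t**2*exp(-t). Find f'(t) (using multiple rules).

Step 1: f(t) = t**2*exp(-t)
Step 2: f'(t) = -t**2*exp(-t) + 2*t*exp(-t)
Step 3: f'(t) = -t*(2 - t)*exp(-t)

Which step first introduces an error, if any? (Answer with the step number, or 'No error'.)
Step 3

Step 3 is incorrect due to a sign flip.
The step shows: -t*(2 - t)*exp(-t)
The correct value should be: t*(2 - t)*exp(-t)

Explanation: The sign of the whole expression was flipped: the term t*(2 - t)*exp(-t) was incorrectly written as -t*(2 - t)*exp(-t)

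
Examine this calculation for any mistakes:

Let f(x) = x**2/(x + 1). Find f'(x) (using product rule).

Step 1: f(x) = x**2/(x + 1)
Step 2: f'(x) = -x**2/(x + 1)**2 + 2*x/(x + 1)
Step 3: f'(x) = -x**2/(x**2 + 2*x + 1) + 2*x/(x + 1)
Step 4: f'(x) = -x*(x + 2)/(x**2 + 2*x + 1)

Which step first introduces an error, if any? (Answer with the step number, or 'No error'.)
Step 4

Step 4 is incorrect due to a sign flip.
The step shows: -x*(x + 2)/(x**2 + 2*x + 1)
The correct value should be: x*(x + 2)/(x**2 + 2*x + 1)

Explanation: The sign of the whole expression was flipped: the term x*(x + 2)/(x**2 + 2*x + 1) was incorrectly written as -x*(x + 2)/(x**2 + 2*x + 1)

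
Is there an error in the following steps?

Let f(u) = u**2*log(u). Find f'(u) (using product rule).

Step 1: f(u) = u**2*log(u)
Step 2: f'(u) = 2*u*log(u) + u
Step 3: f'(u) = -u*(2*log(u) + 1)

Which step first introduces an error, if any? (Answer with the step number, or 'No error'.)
Step 3

Step 3 is incorrect due to a sign flip.
The step shows: -u*(2*log(u) + 1)
The correct value should be: u*(2*log(u) + 1)

Explanation: The sign of the whole expression was flipped: the term u*(2*log(u) + 1) was incorrectly written as -u*(2*log(u) + 1)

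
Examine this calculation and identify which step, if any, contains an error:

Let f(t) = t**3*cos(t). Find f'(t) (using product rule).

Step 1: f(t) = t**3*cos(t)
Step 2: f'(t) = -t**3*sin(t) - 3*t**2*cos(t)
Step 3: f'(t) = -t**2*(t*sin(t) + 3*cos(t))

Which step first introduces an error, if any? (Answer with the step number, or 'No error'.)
Step 2

Step 2 is incorrect due to a sign flip.
The step shows: -t**3*sin(t) - 3*t**2*cos(t)
The correct value should be: -t**3*sin(t) + 3*t**2*cos(t)

Explanation: The sign of one term was flipped: the term 3*t**2*cos(t) was incorrectly written as -3*t**2*cos(t)
The later steps are derived from this incorrect expression, so the error originates in Step 2.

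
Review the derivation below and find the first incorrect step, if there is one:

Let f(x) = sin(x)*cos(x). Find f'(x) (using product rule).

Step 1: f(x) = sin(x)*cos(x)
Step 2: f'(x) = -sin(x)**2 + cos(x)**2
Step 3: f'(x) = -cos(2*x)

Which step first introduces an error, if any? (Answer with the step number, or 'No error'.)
Step 3

Step 3 is incorrect due to a sign flip.
The step shows: -cos(2*x)
The correct value should be: cos(2*x)

Explanation: The sign of the whole expression was flipped: the term cos(2*x) was incorrectly written as -cos(2*x)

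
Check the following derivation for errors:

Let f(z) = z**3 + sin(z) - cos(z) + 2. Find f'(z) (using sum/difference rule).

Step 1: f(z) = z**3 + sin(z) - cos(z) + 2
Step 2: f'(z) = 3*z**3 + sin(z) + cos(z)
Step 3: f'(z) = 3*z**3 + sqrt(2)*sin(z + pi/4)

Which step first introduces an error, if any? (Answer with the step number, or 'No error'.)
Step 2

Step 2 is incorrect due to a wrong exponent.
The step shows: 3*z**3 + sin(z) + cos(z)
The correct value should be: 3*z**2 + sin(z) + cos(z)

Explanation: The exponent 2 on z was incorrectly written as 3: the term 3*z**2 was incorrectly written as 3*z**3
The later steps are derived from this incorrect expression, so the error originates in Step 2.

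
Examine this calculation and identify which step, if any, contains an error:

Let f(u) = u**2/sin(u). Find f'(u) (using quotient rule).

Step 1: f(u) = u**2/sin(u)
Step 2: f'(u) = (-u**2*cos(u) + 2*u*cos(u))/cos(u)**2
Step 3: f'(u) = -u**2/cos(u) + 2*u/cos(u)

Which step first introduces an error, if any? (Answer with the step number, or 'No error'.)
Step 2

Step 2 is incorrect due to a wrong trig function.
The step shows: (-u**2*cos(u) + 2*u*cos(u))/cos(u)**2
The correct value should be: (-u**2*cos(u) + 2*u*sin(u))/sin(u)**2

Explanation: sin(u) was incorrectly written as cos(u): the term (-u**2*cos(u) + 2*u*sin(u))/sin(u)**2 was incorrectly written as (-u**2*cos(u) + 2*u*cos(u))/cos(u)**2
The later steps are derived from this incorrect expression, so the error originates in Step 2.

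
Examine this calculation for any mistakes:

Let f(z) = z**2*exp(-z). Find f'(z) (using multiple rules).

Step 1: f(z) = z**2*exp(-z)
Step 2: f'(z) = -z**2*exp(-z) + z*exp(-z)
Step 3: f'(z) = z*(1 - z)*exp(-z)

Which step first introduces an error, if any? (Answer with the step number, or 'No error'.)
Step 2

Step 2 is incorrect due to a wrong coefficient.
The step shows: -z**2*exp(-z) + z*exp(-z)
The correct value should be: -z**2*exp(-z) + 2*z*exp(-z)

Explanation: The coefficient 2 was incorrectly written as 1: the term 2*z*exp(-z) was incorrectly written as z*exp(-z)
The later steps are derived from this incorrect expression, so the error originates in Step 2.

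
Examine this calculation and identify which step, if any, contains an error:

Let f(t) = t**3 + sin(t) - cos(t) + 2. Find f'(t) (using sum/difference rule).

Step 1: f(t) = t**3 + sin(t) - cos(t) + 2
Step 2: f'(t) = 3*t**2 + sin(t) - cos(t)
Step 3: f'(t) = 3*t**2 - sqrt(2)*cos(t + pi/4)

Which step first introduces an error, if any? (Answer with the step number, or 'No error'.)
Step 2

Step 2 is incorrect due to a sign flip.
The step shows: 3*t**2 + sin(t) - cos(t)
The correct value should be: 3*t**2 + sin(t) + cos(t)

Explanation: The sign of one term was flipped: the term cos(t) was incorrectly written as -cos(t)
The later steps are derived from this incorrect expression, so the error originates in Step 2.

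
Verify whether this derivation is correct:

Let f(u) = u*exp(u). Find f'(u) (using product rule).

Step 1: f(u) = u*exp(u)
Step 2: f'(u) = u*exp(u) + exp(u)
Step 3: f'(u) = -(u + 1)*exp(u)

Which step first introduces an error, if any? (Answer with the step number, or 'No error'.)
Step 3

Step 3 is incorrect due to a sign flip.
The step shows: -(u + 1)*exp(u)
The correct value should be: (u + 1)*exp(u)

Explanation: The sign of the whole expression was flipped: the term (u + 1)*exp(u) was incorrectly written as -(u + 1)*exp(u)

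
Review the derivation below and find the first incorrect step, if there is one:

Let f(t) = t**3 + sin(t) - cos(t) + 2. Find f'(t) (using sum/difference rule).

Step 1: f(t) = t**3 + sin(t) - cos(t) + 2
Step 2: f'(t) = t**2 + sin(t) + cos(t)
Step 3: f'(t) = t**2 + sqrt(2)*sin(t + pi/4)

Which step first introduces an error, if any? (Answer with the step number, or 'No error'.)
Step 2

Step 2 is incorrect due to a wrong coefficient.
The step shows: t**2 + sin(t) + cos(t)
The correct value should be: 3*t**2 + sin(t) + cos(t)

Explanation: The coefficient 3 was incorrectly written as 1: the term 3*t**2 was incorrectly written as t**2
The later steps are derived from this incorrect expression, so the error originates in Step 2.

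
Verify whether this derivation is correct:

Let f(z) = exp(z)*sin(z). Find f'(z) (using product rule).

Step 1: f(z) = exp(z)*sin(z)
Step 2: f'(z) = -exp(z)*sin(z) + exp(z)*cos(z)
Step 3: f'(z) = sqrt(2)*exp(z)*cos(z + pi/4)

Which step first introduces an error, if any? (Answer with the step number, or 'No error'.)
Step 2

Step 2 is incorrect due to a sign flip.
The step shows: -exp(z)*sin(z) + exp(z)*cos(z)
The correct value should be: exp(z)*sin(z) + exp(z)*cos(z)

Explanation: The sign of one term was flipped: the term exp(z)*sin(z) was incorrectly written as -exp(z)*sin(z)
The later steps are derived from this incorrect expression, so the error originates in Step 2.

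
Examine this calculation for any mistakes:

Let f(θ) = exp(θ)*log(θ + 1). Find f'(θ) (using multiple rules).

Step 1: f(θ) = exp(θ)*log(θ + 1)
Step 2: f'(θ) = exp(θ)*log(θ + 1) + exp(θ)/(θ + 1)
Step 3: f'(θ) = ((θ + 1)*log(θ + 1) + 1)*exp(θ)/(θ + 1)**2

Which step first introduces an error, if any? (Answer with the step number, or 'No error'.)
Step 3

Step 3 is incorrect due to a wrong exponent.
The step shows: ((θ + 1)*log(θ + 1) + 1)*exp(θ)/(θ + 1)**2
The correct value should be: ((θ + 1)*log(θ + 1) + 1)*exp(θ)/(θ + 1)

Explanation: The exponent -1 on θ + 1 was incorrectly written as -2: the term ((θ + 1)*log(θ + 1) + 1)*exp(θ)/(θ + 1) was incorrectly written as ((θ + 1)*log(θ + 1) + 1)*exp(θ)/(θ + 1)**2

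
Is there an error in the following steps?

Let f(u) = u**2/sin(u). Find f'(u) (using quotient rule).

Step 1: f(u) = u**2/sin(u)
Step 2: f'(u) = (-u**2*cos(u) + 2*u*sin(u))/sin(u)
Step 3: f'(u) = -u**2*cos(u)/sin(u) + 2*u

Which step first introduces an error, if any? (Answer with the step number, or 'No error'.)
Step 2

Step 2 is incorrect due to a wrong exponent.
The step shows: (-u**2*cos(u) + 2*u*sin(u))/sin(u)
The correct value should be: (-u**2*cos(u) + 2*u*sin(u))/sin(u)**2

Explanation: The exponent -2 on sin(u) was incorrectly written as -1: the term (-u**2*cos(u) + 2*u*sin(u))/sin(u)**2 was incorrectly written as (-u**2*cos(u) + 2*u*sin(u))/sin(u)
The later steps are derived from this incorrect expression, so the error originates in Step 2.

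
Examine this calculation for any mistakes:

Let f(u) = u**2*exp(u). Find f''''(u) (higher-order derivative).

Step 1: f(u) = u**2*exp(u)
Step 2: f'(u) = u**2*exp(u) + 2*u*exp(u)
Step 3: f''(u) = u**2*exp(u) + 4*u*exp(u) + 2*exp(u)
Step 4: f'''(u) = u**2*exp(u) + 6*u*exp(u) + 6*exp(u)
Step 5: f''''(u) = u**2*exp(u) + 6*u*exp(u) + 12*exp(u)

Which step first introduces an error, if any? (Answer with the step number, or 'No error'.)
Step 5

Step 5 is incorrect due to a wrong coefficient.
The step shows: u**2*exp(u) + 6*u*exp(u) + 12*exp(u)
The correct value should be: u**2*exp(u) + 8*u*exp(u) + 12*exp(u)

Explanation: The coefficient 8 was incorrectly written as 6: the term 8*u*exp(u) was incorrectly written as 6*u*exp(u)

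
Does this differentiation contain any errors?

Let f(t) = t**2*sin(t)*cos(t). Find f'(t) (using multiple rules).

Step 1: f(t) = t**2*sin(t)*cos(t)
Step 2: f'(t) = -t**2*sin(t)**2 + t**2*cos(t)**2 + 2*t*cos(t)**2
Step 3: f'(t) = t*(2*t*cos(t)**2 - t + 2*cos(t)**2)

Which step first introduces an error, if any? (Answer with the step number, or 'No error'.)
Step 2

Step 2 is incorrect due to a wrong trig function.
The step shows: -t**2*sin(t)**2 + t**2*cos(t)**2 + 2*t*cos(t)**2
The correct value should be: -t**2*sin(t)**2 + t**2*cos(t)**2 + 2*t*sin(t)*cos(t)

Explanation: sin(t) was incorrectly written as cos(t): the term 2*t*sin(t)*cos(t) was incorrectly written as 2*t*cos(t)**2
The later steps are derived from this incorrect expression, so the error originates in Step 2.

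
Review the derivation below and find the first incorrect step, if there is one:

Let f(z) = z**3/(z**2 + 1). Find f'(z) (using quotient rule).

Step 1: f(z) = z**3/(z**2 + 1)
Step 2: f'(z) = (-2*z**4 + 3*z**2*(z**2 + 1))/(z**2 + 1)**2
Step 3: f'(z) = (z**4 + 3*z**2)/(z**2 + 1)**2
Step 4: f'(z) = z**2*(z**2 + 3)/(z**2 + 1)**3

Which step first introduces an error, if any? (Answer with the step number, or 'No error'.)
Step 4

Step 4 is incorrect due to a wrong exponent.
The step shows: z**2*(z**2 + 3)/(z**2 + 1)**3
The correct value should be: z**2*(z**2 + 3)/(z**2 + 1)**2

Explanation: The exponent -2 on z**2 + 1 was incorrectly written as -3: the term z**2*(z**2 + 3)/(z**2 + 1)**2 was incorrectly written as z**2*(z**2 + 3)/(z**2 + 1)**3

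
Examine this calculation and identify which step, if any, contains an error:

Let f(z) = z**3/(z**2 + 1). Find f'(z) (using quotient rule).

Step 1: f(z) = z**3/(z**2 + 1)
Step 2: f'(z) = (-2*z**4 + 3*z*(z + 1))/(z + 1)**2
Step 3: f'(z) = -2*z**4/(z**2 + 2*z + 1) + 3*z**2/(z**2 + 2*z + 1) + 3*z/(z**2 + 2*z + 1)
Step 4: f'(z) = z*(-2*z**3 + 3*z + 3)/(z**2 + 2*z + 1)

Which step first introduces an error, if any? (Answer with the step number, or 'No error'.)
Step 2

Step 2 is incorrect due to a wrong exponent.
The step shows: (-2*z**4 + 3*z*(z + 1))/(z + 1)**2
The correct value should be: (-2*z**4 + 3*z**2*(z**2 + 1))/(z**2 + 1)**2

Explanation: The exponent 2 on z was incorrectly written as 1: the term (-2*z**4 + 3*z**2*(z**2 + 1))/(z**2 + 1)**2 was incorrectly written as (-2*z**4 + 3*z*(z + 1))/(z + 1)**2
The later steps are derived from this incorrect expression, so the error originates in Step 2.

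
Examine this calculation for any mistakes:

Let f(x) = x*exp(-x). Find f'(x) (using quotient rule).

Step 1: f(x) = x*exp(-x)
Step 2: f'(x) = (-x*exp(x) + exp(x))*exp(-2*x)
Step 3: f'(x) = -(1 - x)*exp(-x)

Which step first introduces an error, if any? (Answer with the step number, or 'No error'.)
Step 3

Step 3 is incorrect due to a sign flip.
The step shows: -(1 - x)*exp(-x)
The correct value should be: (1 - x)*exp(-x)

Explanation: The sign of the whole expression was flipped: the term (1 - x)*exp(-x) was incorrectly written as -(1 - x)*exp(-x)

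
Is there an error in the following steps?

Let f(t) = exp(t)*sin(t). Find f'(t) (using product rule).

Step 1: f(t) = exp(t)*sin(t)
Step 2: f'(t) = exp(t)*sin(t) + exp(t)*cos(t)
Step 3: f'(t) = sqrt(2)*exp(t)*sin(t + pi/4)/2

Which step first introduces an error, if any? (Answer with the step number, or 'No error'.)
Step 3

Step 3 is incorrect due to a wrong exponent.
The step shows: sqrt(2)*exp(t)*sin(t + pi/4)/2
The correct value should be: sqrt(2)*exp(t)*sin(t + pi/4)

Explanation: The exponent 1/2 on 2 was incorrectly written as -1/2: the term sqrt(2)*exp(t)*sin(t + pi/4) was incorrectly written as sqrt(2)*exp(t)*sin(t + pi/4)/2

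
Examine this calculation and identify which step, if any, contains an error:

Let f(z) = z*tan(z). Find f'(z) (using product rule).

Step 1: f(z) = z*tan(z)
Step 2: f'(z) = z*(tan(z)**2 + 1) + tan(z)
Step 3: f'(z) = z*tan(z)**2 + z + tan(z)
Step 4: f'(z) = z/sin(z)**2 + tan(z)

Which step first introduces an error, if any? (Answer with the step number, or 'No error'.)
Step 4

Step 4 is incorrect due to a wrong trig function.
The step shows: z/sin(z)**2 + tan(z)
The correct value should be: z/cos(z)**2 + tan(z)

Explanation: cos(z) was incorrectly written as sin(z): the term z/cos(z)**2 was incorrectly written as z/sin(z)**2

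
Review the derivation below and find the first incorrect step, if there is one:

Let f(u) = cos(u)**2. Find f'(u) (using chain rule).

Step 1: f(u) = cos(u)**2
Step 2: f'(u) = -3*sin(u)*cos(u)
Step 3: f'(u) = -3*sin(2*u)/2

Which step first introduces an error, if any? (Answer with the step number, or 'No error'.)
Step 2

Step 2 is incorrect due to a wrong coefficient.
The step shows: -3*sin(u)*cos(u)
The correct value should be: -2*sin(u)*cos(u)

Explanation: The coefficient -2 was incorrectly written as -3: the term -2*sin(u)*cos(u) was incorrectly written as -3*sin(u)*cos(u)
The later steps are derived from this incorrect expression, so the error originates in Step 2.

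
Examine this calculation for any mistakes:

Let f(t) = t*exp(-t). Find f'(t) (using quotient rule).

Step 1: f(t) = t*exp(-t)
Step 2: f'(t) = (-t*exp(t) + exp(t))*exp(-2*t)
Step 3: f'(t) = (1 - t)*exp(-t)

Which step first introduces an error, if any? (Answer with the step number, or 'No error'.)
No error

All steps in this derivation are correct.
The final answer f'(t) = (1 - t)*exp(-t) is valid.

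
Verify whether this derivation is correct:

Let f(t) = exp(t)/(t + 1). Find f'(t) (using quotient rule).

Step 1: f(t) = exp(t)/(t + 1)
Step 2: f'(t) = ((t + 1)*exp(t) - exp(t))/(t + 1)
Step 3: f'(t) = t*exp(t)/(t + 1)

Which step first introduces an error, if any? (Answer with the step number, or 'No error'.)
Step 2

Step 2 is incorrect due to a wrong exponent.
The step shows: ((t + 1)*exp(t) - exp(t))/(t + 1)
The correct value should be: ((t + 1)*exp(t) - exp(t))/(t + 1)**2

Explanation: The exponent -2 on t + 1 was incorrectly written as -1: the term ((t + 1)*exp(t) - exp(t))/(t + 1)**2 was incorrectly written as ((t + 1)*exp(t) - exp(t))/(t + 1)
The later steps are derived from this incorrect expression, so the error originates in Step 2.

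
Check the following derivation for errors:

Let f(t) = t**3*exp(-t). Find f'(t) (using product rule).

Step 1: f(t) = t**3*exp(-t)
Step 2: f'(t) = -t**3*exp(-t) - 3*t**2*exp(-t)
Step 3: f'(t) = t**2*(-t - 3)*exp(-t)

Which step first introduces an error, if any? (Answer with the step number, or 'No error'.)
Step 2

Step 2 is incorrect due to a sign flip.
The step shows: -t**3*exp(-t) - 3*t**2*exp(-t)
The correct value should be: -t**3*exp(-t) + 3*t**2*exp(-t)

Explanation: The sign of one term was flipped: the term 3*t**2*exp(-t) was incorrectly written as -3*t**2*exp(-t)
The later steps are derived from this incorrect expression, so the error originates in Step 2.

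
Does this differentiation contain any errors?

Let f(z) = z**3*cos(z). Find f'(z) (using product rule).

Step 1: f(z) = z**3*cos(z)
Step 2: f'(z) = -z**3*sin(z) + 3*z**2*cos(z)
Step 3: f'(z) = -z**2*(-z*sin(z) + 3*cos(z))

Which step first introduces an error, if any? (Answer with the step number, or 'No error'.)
Step 3

Step 3 is incorrect due to a sign flip.
The step shows: -z**2*(-z*sin(z) + 3*cos(z))
The correct value should be: z**2*(-z*sin(z) + 3*cos(z))

Explanation: The sign of the whole expression was flipped: the term z**2*(-z*sin(z) + 3*cos(z)) was incorrectly written as -z**2*(-z*sin(z) + 3*cos(z))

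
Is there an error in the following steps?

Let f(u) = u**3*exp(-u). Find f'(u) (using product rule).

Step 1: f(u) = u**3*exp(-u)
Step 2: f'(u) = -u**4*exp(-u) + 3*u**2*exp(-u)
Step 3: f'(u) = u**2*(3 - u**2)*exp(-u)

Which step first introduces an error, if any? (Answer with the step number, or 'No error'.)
Step 2

Step 2 is incorrect due to a wrong exponent.
The step shows: -u**4*exp(-u) + 3*u**2*exp(-u)
The correct value should be: -u**3*exp(-u) + 3*u**2*exp(-u)

Explanation: The exponent 3 on u was incorrectly written as 4: the term -u**3*exp(-u) was incorrectly written as -u**4*exp(-u)
The later steps are derived from this incorrect expression, so the error originates in Step 2.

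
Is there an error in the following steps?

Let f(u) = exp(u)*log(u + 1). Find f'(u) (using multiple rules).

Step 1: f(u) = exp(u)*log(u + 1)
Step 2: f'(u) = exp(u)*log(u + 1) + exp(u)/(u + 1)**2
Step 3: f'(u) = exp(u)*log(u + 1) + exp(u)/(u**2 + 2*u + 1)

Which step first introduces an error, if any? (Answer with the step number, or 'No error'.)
Step 2

Step 2 is incorrect due to a wrong exponent.
The step shows: exp(u)*log(u + 1) + exp(u)/(u + 1)**2
The correct value should be: exp(u)*log(u + 1) + exp(u)/(u + 1)

Explanation: The exponent -1 on u + 1 was incorrectly written as -2: the term exp(u)/(u + 1) was incorrectly written as exp(u)/(u + 1)**2
The later steps are derived from this incorrect expression, so the error originates in Step 2.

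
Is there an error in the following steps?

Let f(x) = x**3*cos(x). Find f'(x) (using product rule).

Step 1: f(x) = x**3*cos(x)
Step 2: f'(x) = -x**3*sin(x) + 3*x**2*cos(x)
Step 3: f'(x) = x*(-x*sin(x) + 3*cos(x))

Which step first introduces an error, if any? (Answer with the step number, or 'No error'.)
Step 3

Step 3 is incorrect due to a wrong exponent.
The step shows: x*(-x*sin(x) + 3*cos(x))
The correct value should be: x**2*(-x*sin(x) + 3*cos(x))

Explanation: The exponent 2 on x was incorrectly written as 1: the term x**2*(-x*sin(x) + 3*cos(x)) was incorrectly written as x*(-x*sin(x) + 3*cos(x))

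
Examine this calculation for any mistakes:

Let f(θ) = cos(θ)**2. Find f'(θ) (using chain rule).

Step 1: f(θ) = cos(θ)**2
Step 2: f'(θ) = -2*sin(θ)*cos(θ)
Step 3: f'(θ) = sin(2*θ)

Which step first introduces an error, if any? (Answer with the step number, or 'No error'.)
Step 3

Step 3 is incorrect due to a sign flip.
The step shows: sin(2*θ)
The correct value should be: -sin(2*θ)

Explanation: The sign of the whole expression was flipped: the term -sin(2*θ) was incorrectly written as sin(2*θ)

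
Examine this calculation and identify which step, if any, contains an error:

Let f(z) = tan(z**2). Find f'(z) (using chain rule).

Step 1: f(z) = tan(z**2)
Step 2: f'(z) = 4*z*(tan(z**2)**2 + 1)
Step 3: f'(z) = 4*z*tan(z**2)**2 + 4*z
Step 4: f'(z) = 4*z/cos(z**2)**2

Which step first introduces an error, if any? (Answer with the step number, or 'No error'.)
Step 2

Step 2 is incorrect due to a wrong coefficient.
The step shows: 4*z*(tan(z**2)**2 + 1)
The correct value should be: 2*z*(tan(z**2)**2 + 1)

Explanation: The coefficient 2 was incorrectly written as 4: the term 2*z*(tan(z**2)**2 + 1) was incorrectly written as 4*z*(tan(z**2)**2 + 1)
The later steps are derived from this incorrect expression, so the error originates in Step 2.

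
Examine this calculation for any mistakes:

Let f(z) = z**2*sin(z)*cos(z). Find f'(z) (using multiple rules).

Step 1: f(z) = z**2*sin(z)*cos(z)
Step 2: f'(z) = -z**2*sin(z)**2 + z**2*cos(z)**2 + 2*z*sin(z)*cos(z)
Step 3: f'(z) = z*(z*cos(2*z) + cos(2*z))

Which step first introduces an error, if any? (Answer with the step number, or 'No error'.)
Step 3

Step 3 is incorrect due to a wrong trig function.
The step shows: z*(z*cos(2*z) + cos(2*z))
The correct value should be: z*(z*cos(2*z) + sin(2*z))

Explanation: sin(2*z) was incorrectly written as cos(2*z): the term z*(z*cos(2*z) + sin(2*z)) was incorrectly written as z*(z*cos(2*z) + cos(2*z))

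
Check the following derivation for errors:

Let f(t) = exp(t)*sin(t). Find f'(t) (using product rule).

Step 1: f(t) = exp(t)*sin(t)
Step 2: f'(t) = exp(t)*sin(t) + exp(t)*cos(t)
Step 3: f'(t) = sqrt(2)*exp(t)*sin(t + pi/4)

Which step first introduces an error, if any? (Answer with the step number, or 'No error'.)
No error

All steps in this derivation are correct.
The final answer f'(t) = sqrt(2)*exp(t)*sin(t + pi/4) is valid.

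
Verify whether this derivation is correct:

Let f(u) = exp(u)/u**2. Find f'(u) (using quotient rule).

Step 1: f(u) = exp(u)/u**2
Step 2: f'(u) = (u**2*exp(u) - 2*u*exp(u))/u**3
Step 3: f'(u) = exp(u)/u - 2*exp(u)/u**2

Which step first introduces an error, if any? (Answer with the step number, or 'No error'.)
Step 2

Step 2 is incorrect due to a wrong exponent.
The step shows: (u**2*exp(u) - 2*u*exp(u))/u**3
The correct value should be: (u**2*exp(u) - 2*u*exp(u))/u**4

Explanation: The exponent -4 on u was incorrectly written as -3: the term (u**2*exp(u) - 2*u*exp(u))/u**4 was incorrectly written as (u**2*exp(u) - 2*u*exp(u))/u**3
The later steps are derived from this incorrect expression, so the error originates in Step 2.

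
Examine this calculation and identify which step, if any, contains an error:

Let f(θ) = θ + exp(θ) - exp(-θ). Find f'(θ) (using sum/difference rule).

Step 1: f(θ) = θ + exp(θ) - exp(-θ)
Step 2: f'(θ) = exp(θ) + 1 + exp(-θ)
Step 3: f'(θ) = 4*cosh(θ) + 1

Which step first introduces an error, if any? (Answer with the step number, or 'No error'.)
Step 3

Step 3 is incorrect due to a wrong coefficient.
The step shows: 4*cosh(θ) + 1
The correct value should be: 2*cosh(θ) + 1

Explanation: The coefficient 2 was incorrectly written as 4: the term 2*cosh(θ) was incorrectly written as 4*cosh(θ)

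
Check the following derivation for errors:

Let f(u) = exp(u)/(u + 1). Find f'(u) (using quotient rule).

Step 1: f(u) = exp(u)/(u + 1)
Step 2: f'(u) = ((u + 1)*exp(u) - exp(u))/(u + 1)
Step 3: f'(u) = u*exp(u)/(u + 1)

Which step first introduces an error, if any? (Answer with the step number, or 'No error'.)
Step 2

Step 2 is incorrect due to a wrong exponent.
The step shows: ((u + 1)*exp(u) - exp(u))/(u + 1)
The correct value should be: ((u + 1)*exp(u) - exp(u))/(u + 1)**2

Explanation: The exponent -2 on u + 1 was incorrectly written as -1: the term ((u + 1)*exp(u) - exp(u))/(u + 1)**2 was incorrectly written as ((u + 1)*exp(u) - exp(u))/(u + 1)
The later steps are derived from this incorrect expression, so the error originates in Step 2.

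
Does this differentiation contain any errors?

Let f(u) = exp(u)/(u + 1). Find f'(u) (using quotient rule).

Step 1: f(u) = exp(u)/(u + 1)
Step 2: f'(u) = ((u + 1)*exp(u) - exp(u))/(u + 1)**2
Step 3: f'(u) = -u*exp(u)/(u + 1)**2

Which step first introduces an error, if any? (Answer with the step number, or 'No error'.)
Step 3

Step 3 is incorrect due to a sign flip.
The step shows: -u*exp(u)/(u + 1)**2
The correct value should be: u*exp(u)/(u + 1)**2

Explanation: The sign of the whole expression was flipped: the term u*exp(u)/(u + 1)**2 was incorrectly written as -u*exp(u)/(u + 1)**2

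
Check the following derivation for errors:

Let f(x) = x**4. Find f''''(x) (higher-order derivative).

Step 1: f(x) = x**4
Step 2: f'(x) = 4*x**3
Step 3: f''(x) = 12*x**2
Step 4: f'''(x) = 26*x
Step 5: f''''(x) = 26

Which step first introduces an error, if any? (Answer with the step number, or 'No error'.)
Step 4

Step 4 is incorrect due to a wrong coefficient.
The step shows: 26*x
The correct value should be: 24*x

Explanation: The coefficient 24 was incorrectly written as 26: the term 24*x was incorrectly written as 26*x
The later steps are derived from this incorrect expression, so the error originates in Step 4.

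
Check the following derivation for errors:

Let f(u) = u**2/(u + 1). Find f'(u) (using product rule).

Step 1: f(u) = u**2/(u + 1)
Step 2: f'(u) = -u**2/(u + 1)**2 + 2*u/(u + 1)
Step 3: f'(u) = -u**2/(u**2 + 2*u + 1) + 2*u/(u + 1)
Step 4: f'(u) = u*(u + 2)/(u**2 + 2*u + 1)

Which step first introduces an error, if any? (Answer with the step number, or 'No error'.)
No error

All steps in this derivation are correct.
The final answer f'(u) = u*(u + 2)/(u**2 + 2*u + 1) is valid.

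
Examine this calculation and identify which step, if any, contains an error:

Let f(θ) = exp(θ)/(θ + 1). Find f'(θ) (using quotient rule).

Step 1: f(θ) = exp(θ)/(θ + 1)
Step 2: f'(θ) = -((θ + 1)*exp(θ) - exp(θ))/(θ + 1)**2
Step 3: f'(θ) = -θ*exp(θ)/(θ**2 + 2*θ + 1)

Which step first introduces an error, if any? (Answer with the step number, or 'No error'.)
Step 2

Step 2 is incorrect due to a sign flip.
The step shows: -((θ + 1)*exp(θ) - exp(θ))/(θ + 1)**2
The correct value should be: ((θ + 1)*exp(θ) - exp(θ))/(θ + 1)**2

Explanation: The sign of the whole expression was flipped: the term ((θ + 1)*exp(θ) - exp(θ))/(θ + 1)**2 was incorrectly written as -((θ + 1)*exp(θ) - exp(θ))/(θ + 1)**2
The later steps are derived from this incorrect expression, so the error originates in Step 2.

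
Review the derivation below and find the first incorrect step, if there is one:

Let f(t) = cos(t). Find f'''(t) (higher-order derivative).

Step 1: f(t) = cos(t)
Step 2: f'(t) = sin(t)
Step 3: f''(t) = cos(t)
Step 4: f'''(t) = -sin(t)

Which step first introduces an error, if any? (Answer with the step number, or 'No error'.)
Step 2

Step 2 is incorrect due to a sign flip.
The step shows: sin(t)
The correct value should be: -sin(t)

Explanation: The sign of the whole expression was flipped: the term -sin(t) was incorrectly written as sin(t)
The later steps are derived from this incorrect expression, so the error originates in Step 2.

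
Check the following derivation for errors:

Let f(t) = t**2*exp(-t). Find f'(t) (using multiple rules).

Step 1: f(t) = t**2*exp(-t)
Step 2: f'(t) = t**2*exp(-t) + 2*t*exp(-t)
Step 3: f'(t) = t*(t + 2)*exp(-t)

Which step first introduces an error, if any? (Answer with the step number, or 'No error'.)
Step 2

Step 2 is incorrect due to a sign flip.
The step shows: t**2*exp(-t) + 2*t*exp(-t)
The correct value should be: -t**2*exp(-t) + 2*t*exp(-t)

Explanation: The sign of one term was flipped: the term -t**2*exp(-t) was incorrectly written as t**2*exp(-t)
The later steps are derived from this incorrect expression, so the error originates in Step 2.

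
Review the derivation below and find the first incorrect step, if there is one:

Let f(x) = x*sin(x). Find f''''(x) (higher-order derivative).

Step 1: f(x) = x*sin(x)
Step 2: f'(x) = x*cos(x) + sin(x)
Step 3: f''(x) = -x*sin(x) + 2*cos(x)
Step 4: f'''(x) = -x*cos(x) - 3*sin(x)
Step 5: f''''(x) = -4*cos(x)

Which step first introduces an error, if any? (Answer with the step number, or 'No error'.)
Step 5

Step 5 is incorrect due to a dropped term.
The step shows: -4*cos(x)
The correct value should be: x*sin(x) - 4*cos(x)

Explanation: A term was dropped: the term x*sin(x) was incorrectly omitted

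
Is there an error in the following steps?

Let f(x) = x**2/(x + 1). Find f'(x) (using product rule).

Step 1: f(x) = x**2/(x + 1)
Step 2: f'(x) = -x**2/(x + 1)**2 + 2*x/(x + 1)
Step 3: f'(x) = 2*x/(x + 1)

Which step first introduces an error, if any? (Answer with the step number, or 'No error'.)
Step 3

Step 3 is incorrect due to a dropped term.
The step shows: 2*x/(x + 1)
The correct value should be: -x**2/(x**2 + 2*x + 1) + 2*x/(x + 1)

Explanation: A term was dropped: the term -x**2/(x**2 + 2*x + 1) was incorrectly omitted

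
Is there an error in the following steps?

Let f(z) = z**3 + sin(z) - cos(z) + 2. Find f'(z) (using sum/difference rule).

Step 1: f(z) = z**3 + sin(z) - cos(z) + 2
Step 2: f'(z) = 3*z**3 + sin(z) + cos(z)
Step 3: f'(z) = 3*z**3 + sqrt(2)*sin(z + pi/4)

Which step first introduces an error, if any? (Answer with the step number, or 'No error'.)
Step 2

Step 2 is incorrect due to a wrong exponent.
The step shows: 3*z**3 + sin(z) + cos(z)
The correct value should be: 3*z**2 + sin(z) + cos(z)

Explanation: The exponent 2 on z was incorrectly written as 3: the term 3*z**2 was incorrectly written as 3*z**3
The later steps are derived from this incorrect expression, so the error originates in Step 2.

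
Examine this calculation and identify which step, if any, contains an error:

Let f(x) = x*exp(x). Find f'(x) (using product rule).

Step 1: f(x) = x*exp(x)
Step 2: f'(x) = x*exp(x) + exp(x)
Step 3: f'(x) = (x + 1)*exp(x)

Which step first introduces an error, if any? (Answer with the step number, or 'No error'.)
No error

All steps in this derivation are correct.
The final answer f'(x) = (x + 1)*exp(x) is valid.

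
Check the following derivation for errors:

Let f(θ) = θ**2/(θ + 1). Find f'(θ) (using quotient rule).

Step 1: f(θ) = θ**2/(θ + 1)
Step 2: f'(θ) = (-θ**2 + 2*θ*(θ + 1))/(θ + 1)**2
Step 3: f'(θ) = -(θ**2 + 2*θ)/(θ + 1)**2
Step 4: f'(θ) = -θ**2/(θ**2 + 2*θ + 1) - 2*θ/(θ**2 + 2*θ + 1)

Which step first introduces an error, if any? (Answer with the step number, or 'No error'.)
Step 3

Step 3 is incorrect due to a sign flip.
The step shows: -(θ**2 + 2*θ)/(θ + 1)**2
The correct value should be: (θ**2 + 2*θ)/(θ + 1)**2

Explanation: The sign of the whole expression was flipped: the term (θ**2 + 2*θ)/(θ + 1)**2 was incorrectly written as -(θ**2 + 2*θ)/(θ + 1)**2
The later steps are derived from this incorrect expression, so the error originates in Step 3.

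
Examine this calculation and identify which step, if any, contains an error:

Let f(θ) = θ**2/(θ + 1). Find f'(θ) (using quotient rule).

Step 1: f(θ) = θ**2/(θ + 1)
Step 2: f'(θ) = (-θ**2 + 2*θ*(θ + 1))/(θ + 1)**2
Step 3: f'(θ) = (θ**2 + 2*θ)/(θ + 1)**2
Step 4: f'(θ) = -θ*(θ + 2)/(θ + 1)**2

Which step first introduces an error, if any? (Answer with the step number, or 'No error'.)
Step 4

Step 4 is incorrect due to a sign flip.
The step shows: -θ*(θ + 2)/(θ + 1)**2
The correct value should be: θ*(θ + 2)/(θ + 1)**2

Explanation: The sign of the whole expression was flipped: the term θ*(θ + 2)/(θ + 1)**2 was incorrectly written as -θ*(θ + 2)/(θ + 1)**2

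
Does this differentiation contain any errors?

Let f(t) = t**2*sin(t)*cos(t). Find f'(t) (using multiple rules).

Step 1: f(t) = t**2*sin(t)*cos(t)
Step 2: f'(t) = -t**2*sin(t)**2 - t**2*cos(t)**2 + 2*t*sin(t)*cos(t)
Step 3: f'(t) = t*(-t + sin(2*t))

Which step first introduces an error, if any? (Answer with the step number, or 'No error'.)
Step 2

Step 2 is incorrect due to a sign flip.
The step shows: -t**2*sin(t)**2 - t**2*cos(t)**2 + 2*t*sin(t)*cos(t)
The correct value should be: -t**2*sin(t)**2 + t**2*cos(t)**2 + 2*t*sin(t)*cos(t)

Explanation: The sign of one term was flipped: the term t**2*cos(t)**2 was incorrectly written as -t**2*cos(t)**2
The later steps are derived from this incorrect expression, so the error originates in Step 2.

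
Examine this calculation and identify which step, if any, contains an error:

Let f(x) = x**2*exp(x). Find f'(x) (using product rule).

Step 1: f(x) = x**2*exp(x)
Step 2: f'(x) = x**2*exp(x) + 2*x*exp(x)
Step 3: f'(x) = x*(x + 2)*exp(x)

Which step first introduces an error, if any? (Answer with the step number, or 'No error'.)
No error

All steps in this derivation are correct.
The final answer f'(x) = x*(x + 2)*exp(x) is valid.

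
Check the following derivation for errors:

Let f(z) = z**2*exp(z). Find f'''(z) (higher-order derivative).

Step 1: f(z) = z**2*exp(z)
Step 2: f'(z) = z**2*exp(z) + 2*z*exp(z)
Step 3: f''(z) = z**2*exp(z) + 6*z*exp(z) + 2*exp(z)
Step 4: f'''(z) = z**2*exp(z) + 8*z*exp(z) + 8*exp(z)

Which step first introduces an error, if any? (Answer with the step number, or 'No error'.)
Step 3

Step 3 is incorrect due to a wrong coefficient.
The step shows: z**2*exp(z) + 6*z*exp(z) + 2*exp(z)
The correct value should be: z**2*exp(z) + 4*z*exp(z) + 2*exp(z)

Explanation: The coefficient 4 was incorrectly written as 6: the term 4*z*exp(z) was incorrectly written as 6*z*exp(z)
The later steps are derived from this incorrect expression, so the error originates in Step 3.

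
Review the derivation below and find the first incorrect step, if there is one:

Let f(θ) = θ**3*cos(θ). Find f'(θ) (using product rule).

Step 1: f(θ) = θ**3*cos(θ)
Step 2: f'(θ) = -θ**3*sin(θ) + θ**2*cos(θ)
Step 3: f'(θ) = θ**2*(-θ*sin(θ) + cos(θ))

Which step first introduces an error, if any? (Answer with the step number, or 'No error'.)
Step 2

Step 2 is incorrect due to a wrong coefficient.
The step shows: -θ**3*sin(θ) + θ**2*cos(θ)
The correct value should be: -θ**3*sin(θ) + 3*θ**2*cos(θ)

Explanation: The coefficient 3 was incorrectly written as 1: the term 3*θ**2*cos(θ) was incorrectly written as θ**2*cos(θ)
The later steps are derived from this incorrect expression, so the error originates in Step 2.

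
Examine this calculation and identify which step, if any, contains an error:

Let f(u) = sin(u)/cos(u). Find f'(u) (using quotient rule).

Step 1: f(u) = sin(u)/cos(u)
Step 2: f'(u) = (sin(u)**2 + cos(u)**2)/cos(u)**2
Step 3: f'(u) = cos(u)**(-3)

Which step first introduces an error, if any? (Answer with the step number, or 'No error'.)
Step 3

Step 3 is incorrect due to a wrong exponent.
The step shows: cos(u)**(-3)
The correct value should be: cos(u)**(-2)

Explanation: The exponent -2 on cos(u) was incorrectly written as -3: the term cos(u)**(-2) was incorrectly written as cos(u)**(-3)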